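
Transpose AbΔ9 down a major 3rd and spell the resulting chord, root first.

Fb Ab Cb Eb Gb

Ab down a major 3rd → Fb. New chord: Fb major ninth.
- root: Fb
- major 3rd: Ab
- perfect 5th: Cb
- major 7th: Eb
- major 9th: Gb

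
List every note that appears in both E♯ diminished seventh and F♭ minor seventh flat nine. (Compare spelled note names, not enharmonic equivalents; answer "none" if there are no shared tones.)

none

E♯ diminished seventh = E-sharp, G-sharp, B, D.
F♭ minor seventh flat nine = F-flat, A-double-flat, C-flat, E-double-flat, G-double-flat.
Shared: none.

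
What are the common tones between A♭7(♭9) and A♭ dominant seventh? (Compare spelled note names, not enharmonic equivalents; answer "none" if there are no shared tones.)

A♭7(♭9) = Ab, C, Eb, Gb, Bbb.
A♭ dominant seventh = Ab, C, Eb, Gb.
Shared: Ab, C, Eb, Gb.

Ab, C, Eb, Gb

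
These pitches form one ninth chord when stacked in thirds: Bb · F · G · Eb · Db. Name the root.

Eb

Stacking in thirds gives Eb – G – Bb – Db – F, so Eb is the root — Eb dominant ninth.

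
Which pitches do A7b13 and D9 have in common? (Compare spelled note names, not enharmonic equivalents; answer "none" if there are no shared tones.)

A, E

A7b13: A C# E G F
D9: D F# A C E
Common to both → A, E.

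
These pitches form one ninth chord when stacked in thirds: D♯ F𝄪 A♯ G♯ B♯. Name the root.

Stacking in thirds gives G♯ – B♯ – D♯ – F𝄪 – A♯, so G♯ is the root — G♯ major ninth.

G♯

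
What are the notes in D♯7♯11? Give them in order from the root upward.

D♯, F𝄪, A♯, C♯, G𝄪

Root D♯, quality dominant seventh sharp eleven:
root → D♯
3rd (major 3rd) → F𝄪
5th (perfect 5th) → A♯
7th (minor 7th) → C♯
11th (augmented 11th) → G𝄪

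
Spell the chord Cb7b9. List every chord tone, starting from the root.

Cb, Eb, Gb, Bbb, Dbb

Cb7b9 is a dominant seventh flat nine built on Cb.
root → Cb
3rd (major 3rd) → Eb
5th (perfect 5th) → Gb
7th (minor 7th) → Bbb
9th (minor 9th) → Dbb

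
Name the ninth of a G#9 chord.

A♯

Root of G#9 = G♯. The 9th is a major 9th: G♯ up a major 9th → A♯.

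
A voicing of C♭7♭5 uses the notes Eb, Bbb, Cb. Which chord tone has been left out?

Gbb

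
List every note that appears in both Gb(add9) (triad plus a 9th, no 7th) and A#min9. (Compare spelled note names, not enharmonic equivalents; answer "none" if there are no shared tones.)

none

Gb(add9) = G♭, B♭, D♭, A♭.
A#min9 = A♯, C♯, E♯, G♯, B♯.
Shared: none.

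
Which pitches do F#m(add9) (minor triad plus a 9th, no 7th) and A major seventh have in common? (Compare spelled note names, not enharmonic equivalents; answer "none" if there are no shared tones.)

A – C# – G#

F#m(add9): F# A C# G#
A major seventh: A C# E G#
Common to both → A, C#, G#.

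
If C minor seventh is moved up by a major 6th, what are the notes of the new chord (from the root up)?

A – C – E – G

C up a major 6th → A. New chord: A minor seventh.
A — root
C — minor 3rd
E — perfect 5th
G — minor 7th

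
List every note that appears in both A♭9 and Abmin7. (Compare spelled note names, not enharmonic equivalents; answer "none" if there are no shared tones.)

Ab – Eb – Gb

A♭9 = Ab, C, Eb, Gb, Bb.
Abmin7 = Ab, Cb, Eb, Gb.
Shared: Ab, Eb, Gb.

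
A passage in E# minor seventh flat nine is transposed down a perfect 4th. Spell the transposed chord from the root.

B# D# F## A# C#

A perfect 4th down from E# is B#, so the new chord is B# minor seventh flat nine.
root → B#
3rd (minor 3rd) → D#
5th (perfect 5th) → F##
7th (minor 7th) → A#
9th (minor 9th) → C#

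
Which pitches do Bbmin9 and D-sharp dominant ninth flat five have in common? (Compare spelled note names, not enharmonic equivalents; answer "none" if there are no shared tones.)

none

Bbmin9 = Bb, Db, F, Ab, C.
D-sharp dominant ninth flat five = D#, F##, A, C#, E#.
Shared: none.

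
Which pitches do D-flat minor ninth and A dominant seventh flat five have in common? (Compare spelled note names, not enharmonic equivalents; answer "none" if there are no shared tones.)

D-flat minor ninth = D-flat, F-flat, A-flat, C-flat, E-flat.
A dominant seventh flat five = A, C-sharp, E-flat, G.
Shared: E-flat.

E-flat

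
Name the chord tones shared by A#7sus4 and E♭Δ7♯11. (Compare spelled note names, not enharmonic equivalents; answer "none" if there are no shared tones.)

none

A#7sus4: A# D# E# G#
E♭Δ7♯11: Eb G Bb D A
Common to both → none.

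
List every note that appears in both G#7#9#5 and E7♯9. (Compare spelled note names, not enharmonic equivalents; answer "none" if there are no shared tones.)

G♯

G#7#9#5 = G♯, B♯, D𝄪, F♯, A𝄪.
E7♯9 = E, G♯, B, D, F𝄪.
Shared: G♯.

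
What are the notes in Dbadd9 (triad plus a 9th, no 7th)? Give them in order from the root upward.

Dbadd9 is an added-ninth built on Db.
Db — root
F — major 3rd
Ab — perfect 5th
Eb — major 9th

Db – F – Ab – Eb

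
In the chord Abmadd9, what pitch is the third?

Root of Abmadd9 = Ab. The 3rd is a minor 3rd: Ab up a minor 3rd → Cb.

Cb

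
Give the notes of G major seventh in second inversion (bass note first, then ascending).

G major seventh = G–B–D–F-sharp; second inversion → fifth (D) lowest.

D – F-sharp – G – B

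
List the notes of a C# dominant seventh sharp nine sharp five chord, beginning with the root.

C# dominant seventh sharp nine sharp five is a dominant seventh sharp nine sharp five built on C#.
root → C#
3rd (major 3rd) → E#
5th (augmented 5th) → G##
7th (minor 7th) → B
9th (augmented 9th) → D##

C# – E# – G## – B – D##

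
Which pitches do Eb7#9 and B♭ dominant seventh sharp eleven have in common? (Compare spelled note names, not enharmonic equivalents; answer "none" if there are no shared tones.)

Bb

Eb7#9: Eb G Bb Db F#
B♭ dominant seventh sharp eleven: Bb D F Ab E
Common to both → Bb.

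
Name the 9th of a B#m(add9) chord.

C##

B#m(add9) is built on B#; its 9th is a major 9th above the root.
A second above B uses the letter C, and the major 9th above B# is C##.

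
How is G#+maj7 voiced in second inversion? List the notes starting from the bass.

D##, F##, G#, B#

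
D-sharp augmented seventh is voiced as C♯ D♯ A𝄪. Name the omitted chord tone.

The full D-sharp augmented seventh chord is D♯, F𝄪, A𝄪, C♯.
Comparing with the voicing, the major 3rd (3rd) — F𝄪 — is absent.

F𝄪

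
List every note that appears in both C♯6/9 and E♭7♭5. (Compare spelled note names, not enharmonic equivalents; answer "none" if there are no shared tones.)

none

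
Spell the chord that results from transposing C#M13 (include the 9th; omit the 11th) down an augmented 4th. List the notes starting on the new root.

Transposed root: C# → G (augmented 4th down). So we spell G major thirteenth:
root → G
3rd (major 3rd) → B
5th (perfect 5th) → D
7th (major 7th) → F#
9th (major 9th) → A
13th (major 13th) → E

G  B  D  F#  A  E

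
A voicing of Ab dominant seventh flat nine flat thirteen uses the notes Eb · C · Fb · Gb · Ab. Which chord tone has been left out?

Bbb

Ab dominant seventh flat nine flat thirteen = Ab, C, Eb, Gb, Bbb, Fb. The voicing lacks the 9th (minor 9th), Bbb.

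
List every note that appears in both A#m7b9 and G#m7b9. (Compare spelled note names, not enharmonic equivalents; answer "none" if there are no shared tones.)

G♯  B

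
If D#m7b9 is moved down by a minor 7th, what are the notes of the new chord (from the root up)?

E#, G#, B#, D#, F#

Transposed root: D# → E# (minor 7th down). So we spell E# minor seventh flat nine:
E# — root
G# — minor 3rd
B# — perfect 5th
D# — minor 7th
F# — minor 9th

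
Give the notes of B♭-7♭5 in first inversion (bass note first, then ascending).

In root position, B♭-7♭5 is Bb–Db–Fb–Ab.
First inversion puts the third (Db) in the bass.

Db, Fb, Ab, Bb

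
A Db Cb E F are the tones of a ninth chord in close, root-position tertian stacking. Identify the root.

Db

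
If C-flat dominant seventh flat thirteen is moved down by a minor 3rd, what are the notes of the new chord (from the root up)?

Ab, C, Eb, Gb, Fb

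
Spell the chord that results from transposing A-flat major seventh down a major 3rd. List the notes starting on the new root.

Fb  Ab  Cb  Eb

Transposed root: Ab → Fb (major 3rd down). So we spell Fb major seventh:
Root: Fb
Major 3rd (3rd): Ab
Perfect 5th (5th): Cb
Major 7th (7th): Eb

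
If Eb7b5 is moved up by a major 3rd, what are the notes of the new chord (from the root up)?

G B Db F

Transposed root: Eb → G (major 3rd up). So we spell G dominant seventh flat five:
Root: G
Major 3rd (3rd): B
Diminished 5th (5th): Db
Minor 7th (7th): F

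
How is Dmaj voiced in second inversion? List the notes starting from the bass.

A, D, F♯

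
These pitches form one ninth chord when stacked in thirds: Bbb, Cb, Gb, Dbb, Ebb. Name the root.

Stacking in thirds gives Cb – Ebb – Gb – Bbb – Dbb, so Cb is the root — Cb minor seventh flat nine.

Cb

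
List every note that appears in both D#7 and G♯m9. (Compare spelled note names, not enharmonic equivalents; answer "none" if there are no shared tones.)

D# – A#

D#7: D# F## A# C#
G♯m9: G# B D# F# A#
Common to both → D#, A#.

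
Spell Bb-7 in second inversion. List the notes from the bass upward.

F, Ab, Bb, Db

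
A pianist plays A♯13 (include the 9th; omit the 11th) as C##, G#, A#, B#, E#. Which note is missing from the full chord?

A♯13 = A#, C##, E#, G#, B#, F##. The voicing lacks the 13th (major 13th), F##.

F##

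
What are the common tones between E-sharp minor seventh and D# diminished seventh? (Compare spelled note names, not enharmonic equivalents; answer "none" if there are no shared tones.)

D-sharp

E-sharp minor seventh = E-sharp, G-sharp, B-sharp, D-sharp.
D# diminished seventh = D-sharp, F-sharp, A, C.
Shared: D-sharp.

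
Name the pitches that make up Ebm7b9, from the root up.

Eb, Gb, Bb, Db, Fb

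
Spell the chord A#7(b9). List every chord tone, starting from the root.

A#, C##, E#, G#, B

Root A#, quality dominant seventh flat nine:
Root: A#
Major 3rd (3rd): C##
Perfect 5th (5th): E#
Minor 7th (7th): G#
Minor 9th (9th): B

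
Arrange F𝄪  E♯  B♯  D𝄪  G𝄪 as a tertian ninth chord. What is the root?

E♯

Stacking in thirds gives E♯ – G𝄪 – B♯ – D𝄪 – F𝄪, so E♯ is the root — E♯ major ninth.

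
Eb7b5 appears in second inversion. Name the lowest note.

Eb7b5 = E♭–G–B𝄫–D♭. Second inversion → fifth in the bass = B𝄫.

B𝄫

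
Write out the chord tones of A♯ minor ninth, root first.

A-sharp  C-sharp  E-sharp  G-sharp  B-sharp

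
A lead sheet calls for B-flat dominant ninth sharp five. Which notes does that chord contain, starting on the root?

Root Bb, quality dominant ninth sharp five:
Root: Bb
Major 3rd (3rd): D
Augmented 5th (5th): F#
Minor 7th (7th): Ab
Major 9th (9th): C

Bb – D – F# – Ab – C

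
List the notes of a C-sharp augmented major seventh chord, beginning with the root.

C-sharp augmented major seventh: augmented major seventh on C#.
Root: C#
Major 3rd (3rd): E#
Augmented 5th (5th): G##
Major 7th (7th): B#

C# E# G## B#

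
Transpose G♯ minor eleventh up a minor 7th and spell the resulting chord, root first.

F# A C# E G# B

Transposed root: G# → F# (minor 7th up). So we spell F# minor eleventh:
root → F#
3rd (minor 3rd) → A
5th (perfect 5th) → C#
7th (minor 7th) → E
9th (major 9th) → G#
11th (perfect 11th) → B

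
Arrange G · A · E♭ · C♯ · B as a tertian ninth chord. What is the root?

Arranged so that each adjacent pair is a third by letter name: A – C♯ – E♭ – G – B.
The bottom of that stack, A, is the root (this is A dominant ninth flat five).

A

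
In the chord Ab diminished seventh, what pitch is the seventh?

Ab diminished seventh is built on A♭; its 7th is a diminished 7th above the root.
A seventh above A uses the letter G, and the diminished 7th above A♭ is G𝄫.

G𝄫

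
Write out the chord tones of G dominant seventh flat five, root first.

G, B, D-flat, F

Root G, quality dominant seventh flat five:
- root: G
- major 3rd: B
- diminished 5th: D-flat
- minor 7th: F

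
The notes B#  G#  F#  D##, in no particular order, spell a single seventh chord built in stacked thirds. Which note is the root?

G#

Stacking in thirds gives G# – B# – D## – F#, so G# is the root — G# augmented seventh.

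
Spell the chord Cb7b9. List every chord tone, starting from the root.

Cb7b9 is a dominant seventh flat nine built on Cb.
Cb — root
Eb — major 3rd
Gb — perfect 5th
Bbb — minor 7th
Dbb — minor 9th

Cb Eb Gb Bbb Dbb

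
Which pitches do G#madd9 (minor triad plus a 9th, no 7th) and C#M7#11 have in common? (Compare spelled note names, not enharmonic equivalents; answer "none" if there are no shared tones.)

G♯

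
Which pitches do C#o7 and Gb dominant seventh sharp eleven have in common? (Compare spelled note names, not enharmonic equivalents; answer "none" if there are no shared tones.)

Bb

C#o7: C# E G Bb
Gb dominant seventh sharp eleven: Gb Bb Db Fb C
Common to both → Bb.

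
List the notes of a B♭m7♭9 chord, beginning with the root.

Root Bb, quality minor seventh flat nine:
Root: Bb
Minor 3rd (3rd): Db
Perfect 5th (5th): F
Minor 7th (7th): Ab
Minor 9th (9th): Cb

Bb  Db  F  Ab  Cb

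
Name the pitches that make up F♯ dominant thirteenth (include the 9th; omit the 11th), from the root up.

F♯ dominant thirteenth: dominant thirteenth on F#.
F# — root
A# — major 3rd
C# — perfect 5th
E — minor 7th
G# — major 9th
D# — major 13th

F#, A#, C#, E, G#, D#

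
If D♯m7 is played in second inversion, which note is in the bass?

A#

D♯m7 = D#–F#–A#–C#. Second inversion → fifth in the bass = A#.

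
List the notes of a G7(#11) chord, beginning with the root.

G7(#11) is a dominant seventh sharp eleven built on G.
root → G
3rd (major 3rd) → B
5th (perfect 5th) → D
7th (minor 7th) → F
11th (augmented 11th) → C#

G, B, D, F, C#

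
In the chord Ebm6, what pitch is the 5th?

Bb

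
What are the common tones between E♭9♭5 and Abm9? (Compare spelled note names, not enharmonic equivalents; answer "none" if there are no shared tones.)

Eb

E♭9♭5: Eb G Bbb Db F
Abm9: Ab Cb Eb Gb Bb
Common to both → Eb.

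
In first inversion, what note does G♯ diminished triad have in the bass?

G♯ diminished triad = G#–B–D. First inversion → third in the bass = B.

B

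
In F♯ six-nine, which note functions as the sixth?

D-sharp

F♯ six-nine is built on F-sharp; its 6th is a major 6th above the root.
A sixth above F uses the letter D, and the major 6th above F-sharp is D-sharp.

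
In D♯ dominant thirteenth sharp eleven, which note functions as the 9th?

Root of D♯ dominant thirteenth sharp eleven = D-sharp. The 9th is a major 9th: D-sharp up a major 9th → E-sharp.

E-sharp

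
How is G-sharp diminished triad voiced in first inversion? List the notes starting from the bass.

B D G-sharp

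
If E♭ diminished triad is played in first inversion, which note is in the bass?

E♭ diminished triad = E-flat–G-flat–B-double-flat. First inversion → third in the bass = G-flat.

G-flat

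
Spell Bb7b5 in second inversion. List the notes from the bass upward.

Fb  Ab  Bb  D

In root position, Bb7b5 is Bb–D–Fb–Ab.
Second inversion puts the fifth (Fb) in the bass.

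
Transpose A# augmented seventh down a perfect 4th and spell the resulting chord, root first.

E-sharp – G-double-sharp – B-double-sharp – D-sharp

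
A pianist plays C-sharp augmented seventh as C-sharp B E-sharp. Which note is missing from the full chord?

G-double-sharp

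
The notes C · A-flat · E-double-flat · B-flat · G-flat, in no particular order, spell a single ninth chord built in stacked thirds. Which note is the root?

A-flat

Stacking in thirds gives A-flat – C – E-double-flat – G-flat – B-flat, so A-flat is the root — A-flat dominant ninth flat five.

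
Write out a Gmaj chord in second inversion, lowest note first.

D, G, B

Gmaj = G–B–D; second inversion → fifth (D) lowest.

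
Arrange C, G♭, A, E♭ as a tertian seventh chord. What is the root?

A

Arranged so that each adjacent pair is a third by letter name: A – C – E♭ – G♭.
The bottom of that stack, A, is the root (this is A diminished seventh).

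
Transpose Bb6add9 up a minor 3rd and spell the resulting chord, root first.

Db – F – Ab – Bb – Eb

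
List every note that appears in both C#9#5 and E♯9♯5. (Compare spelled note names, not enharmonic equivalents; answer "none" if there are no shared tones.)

E#, G##, D#

C#9#5: C# E# G## B D#
E♯9♯5: E# G## B## D# F##
Common to both → E#, G##, D#.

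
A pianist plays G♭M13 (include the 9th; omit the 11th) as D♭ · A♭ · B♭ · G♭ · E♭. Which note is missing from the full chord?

The full G♭M13 chord is G♭, B♭, D♭, F, A♭, E♭.
Comparing with the voicing, the major 7th (7th) — F — is absent.

F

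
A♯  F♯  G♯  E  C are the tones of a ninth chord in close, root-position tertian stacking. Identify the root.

F♯

Arranged so that each adjacent pair is a third by letter name: F♯ – A♯ – C – E – G♯.
The bottom of that stack, F♯, is the root (this is F♯ dominant ninth flat five).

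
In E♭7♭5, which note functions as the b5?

Bbb

Root of E♭7♭5 = Eb. The 5th is a diminished 5th: Eb up a diminished 5th → Bbb.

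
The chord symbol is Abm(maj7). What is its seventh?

G

Root of Abm(maj7) = Ab. The 7th is a major 7th: Ab up a major 7th → G.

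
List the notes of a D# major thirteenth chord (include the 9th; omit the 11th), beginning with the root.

D#, F##, A#, C##, E#, B#

D# major thirteenth: major thirteenth on D#.
- root: D#
- major 3rd: F##
- perfect 5th: A#
- major 7th: C##
- major 9th: E#
- major 13th: B#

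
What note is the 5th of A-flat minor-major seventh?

A-flat minor-major seventh is built on A-flat; its 5th is a perfect 5th above the root.
A fifth above A uses the letter E, and the perfect 5th above A-flat is E-flat.

E-flat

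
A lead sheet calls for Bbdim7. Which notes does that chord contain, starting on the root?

B♭, D♭, F♭, A𝄫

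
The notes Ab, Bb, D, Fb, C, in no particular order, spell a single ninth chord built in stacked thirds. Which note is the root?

Arranged so that each adjacent pair is a third by letter name: Bb – D – Fb – Ab – C.
The bottom of that stack, Bb, is the root (this is Bb dominant ninth flat five).

Bb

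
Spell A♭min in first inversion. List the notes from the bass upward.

Cb Eb Ab

A♭min = Ab–Cb–Eb; first inversion → third (Cb) lowest.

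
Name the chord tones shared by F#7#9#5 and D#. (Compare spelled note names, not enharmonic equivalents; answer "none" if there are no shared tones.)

F#7#9#5: F♯ A♯ C𝄪 E G𝄪
D#: D♯ F𝄪 A♯
Common to both → A♯.

A♯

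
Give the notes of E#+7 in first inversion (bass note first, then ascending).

In root position, E#+7 is E#–G##–B##–D#.
First inversion puts the third (G##) in the bass.

G## – B## – D# – E#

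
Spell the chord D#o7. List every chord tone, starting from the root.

D#o7 is a diminished seventh built on D#.
D# — root
F# — minor 3rd
A — diminished 5th
C — diminished 7th

D#, F#, A, C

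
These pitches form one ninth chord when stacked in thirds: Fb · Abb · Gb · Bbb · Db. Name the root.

Gb

Arranged so that each adjacent pair is a third by letter name: Gb – Bbb – Db – Fb – Abb.
The bottom of that stack, Gb, is the root (this is Gb minor seventh flat nine).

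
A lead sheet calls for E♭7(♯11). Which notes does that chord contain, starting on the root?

Root Eb, quality dominant seventh sharp eleven:
root → Eb
3rd (major 3rd) → G
5th (perfect 5th) → Bb
7th (minor 7th) → Db
11th (augmented 11th) → A

Eb – G – Bb – Db – A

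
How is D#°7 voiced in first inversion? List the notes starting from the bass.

D#°7 = D#–F#–A–C; first inversion → third (F#) lowest.

F# – A – C – D#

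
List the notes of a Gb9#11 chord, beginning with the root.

Gb, Bb, Db, Fb, Ab, C

Gb9#11 is a dominant ninth sharp eleven built on Gb.
root → Gb
3rd (major 3rd) → Bb
5th (perfect 5th) → Db
7th (minor 7th) → Fb
9th (major 9th) → Ab
11th (augmented 11th) → C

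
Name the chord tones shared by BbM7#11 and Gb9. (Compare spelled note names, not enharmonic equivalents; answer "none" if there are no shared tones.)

Bb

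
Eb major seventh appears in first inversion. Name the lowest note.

Eb major seventh in root position is Eb–G–Bb–D.
First inversion places the third in the bass, which is G.

G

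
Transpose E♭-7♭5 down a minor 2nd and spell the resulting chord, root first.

A minor 2nd down from Eb is D, so the new chord is D half-diminished seventh.
- root: D
- minor 3rd: F
- diminished 5th: Ab
- minor 7th: C

D, F, Ab, C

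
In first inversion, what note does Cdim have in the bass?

Eb

Cdim = C–Eb–Gb. First inversion → third in the bass = Eb.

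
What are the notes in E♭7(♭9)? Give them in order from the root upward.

Eb  G  Bb  Db  Fb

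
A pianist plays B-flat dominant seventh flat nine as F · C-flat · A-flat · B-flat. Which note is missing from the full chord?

B-flat dominant seventh flat nine = B-flat, D, F, A-flat, C-flat. The voicing lacks the 3rd (major 3rd), D.

D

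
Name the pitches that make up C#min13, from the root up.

C♯, E, G♯, B, D♯, F♯, A♯

C#min13: minor thirteenth on C♯.
root → C♯
3rd (minor 3rd) → E
5th (perfect 5th) → G♯
7th (minor 7th) → B
9th (major 9th) → D♯
11th (perfect 11th) → F♯
13th (major 13th) → A♯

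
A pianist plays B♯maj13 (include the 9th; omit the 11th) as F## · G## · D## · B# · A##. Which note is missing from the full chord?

C##

The full B♯maj13 chord is B#, D##, F##, A##, C##, G##.
Comparing with the voicing, the major 9th (9th) — C## — is absent.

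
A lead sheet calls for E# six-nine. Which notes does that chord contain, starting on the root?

E# six-nine is a six-nine built on E-sharp.
E-sharp — root
G-double-sharp — major 3rd
B-sharp — perfect 5th
C-double-sharp — major 6th
F-double-sharp — major 9th

E-sharp – G-double-sharp – B-sharp – C-double-sharp – F-double-sharp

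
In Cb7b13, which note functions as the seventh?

Cb7b13 is built on Cb; its 7th is a minor 7th above the root.
A seventh above C uses the letter B, and the minor 7th above Cb is Bbb.

Bbb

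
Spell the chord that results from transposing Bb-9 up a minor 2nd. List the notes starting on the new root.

Cb, Ebb, Gb, Bbb, Db

A minor 2nd up from Bb is Cb, so the new chord is Cb minor ninth.
- root: Cb
- minor 3rd: Ebb
- perfect 5th: Gb
- minor 7th: Bbb
- major 9th: Db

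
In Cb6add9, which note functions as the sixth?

Root of Cb6add9 = Cb. The 6th is a major 6th: Cb up a major 6th → Ab.

Ab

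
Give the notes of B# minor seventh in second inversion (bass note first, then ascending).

B# minor seventh = B#–D#–F##–A#; second inversion → fifth (F##) lowest.

F##  A#  B#  D#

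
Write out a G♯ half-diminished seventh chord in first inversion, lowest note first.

B D F-sharp G-sharp

G♯ half-diminished seventh = G-sharp–B–D–F-sharp; first inversion → third (B) lowest.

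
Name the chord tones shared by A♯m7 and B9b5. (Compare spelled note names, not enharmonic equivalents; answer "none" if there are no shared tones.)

C♯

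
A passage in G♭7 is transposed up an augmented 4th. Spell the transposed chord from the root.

Transposed root: Gb → C (augmented 4th up). So we spell C dominant seventh:
root → C
3rd (major 3rd) → E
5th (perfect 5th) → G
7th (minor 7th) → Bb

C – E – G – Bb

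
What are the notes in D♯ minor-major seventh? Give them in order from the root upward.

D♯ minor-major seventh: minor-major seventh on D-sharp.
D-sharp — root
F-sharp — minor 3rd
A-sharp — perfect 5th
C-double-sharp — major 7th

D-sharp  F-sharp  A-sharp  C-double-sharp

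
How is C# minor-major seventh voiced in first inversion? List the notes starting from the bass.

In root position, C# minor-major seventh is C♯–E–G♯–B♯.
First inversion puts the third (E) in the bass.

E, G♯, B♯, C♯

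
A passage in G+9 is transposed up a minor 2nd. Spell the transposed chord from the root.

Ab C E Gb Bb

G up a minor 2nd → Ab. New chord: Ab dominant ninth sharp five.
root → Ab
3rd (major 3rd) → C
5th (augmented 5th) → E
7th (minor 7th) → Gb
9th (major 9th) → Bb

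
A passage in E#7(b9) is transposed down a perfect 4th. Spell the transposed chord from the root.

B#, D##, F##, A#, C#

E# down a perfect 4th → B#. New chord: B# dominant seventh flat nine.
- root: B#
- major 3rd: D##
- perfect 5th: F##
- minor 7th: A#
- minor 9th: C#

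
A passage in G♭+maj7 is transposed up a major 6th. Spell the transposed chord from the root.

A major 6th up from Gb is Eb, so the new chord is Eb augmented major seventh.
Root: Eb
Major 3rd (3rd): G
Augmented 5th (5th): B
Major 7th (7th): D

Eb  G  B  D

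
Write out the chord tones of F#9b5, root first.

F#9b5: dominant ninth flat five on F#.
root → F#
3rd (major 3rd) → A#
5th (diminished 5th) → C
7th (minor 7th) → E
9th (major 9th) → G#

F# A# C E G#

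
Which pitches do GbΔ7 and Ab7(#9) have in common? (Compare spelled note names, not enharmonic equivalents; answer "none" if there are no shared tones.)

GbΔ7 = Gb, Bb, Db, F.
Ab7(#9) = Ab, C, Eb, Gb, B.
Shared: Gb.

Gb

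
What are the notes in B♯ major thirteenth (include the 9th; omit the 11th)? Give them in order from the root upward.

B♯ major thirteenth is a major thirteenth built on B-sharp.
B-sharp — root
D-double-sharp — major 3rd
F-double-sharp — perfect 5th
A-double-sharp — major 7th
C-double-sharp — major 9th
G-double-sharp — major 13th

B-sharp  D-double-sharp  F-double-sharp  A-double-sharp  C-double-sharp  G-double-sharp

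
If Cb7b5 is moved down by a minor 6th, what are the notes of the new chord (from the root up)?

Eb  G  Bbb  Db

A minor 6th down from Cb is Eb, so the new chord is Eb dominant seventh flat five.
Eb — root
G — major 3rd
Bbb — diminished 5th
Db — minor 7th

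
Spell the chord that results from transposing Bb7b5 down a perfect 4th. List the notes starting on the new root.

F, A, Cb, Eb

Transposed root: Bb → F (perfect 4th down). So we spell F dominant seventh flat five:
F — root
A — major 3rd
Cb — diminished 5th
Eb — minor 7th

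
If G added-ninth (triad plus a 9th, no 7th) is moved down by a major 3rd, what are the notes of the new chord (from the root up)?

A major 3rd down from G is E♭, so the new chord is E♭ added-ninth.
E♭ — root
G — major 3rd
B♭ — perfect 5th
F — major 9th

E♭ G B♭ F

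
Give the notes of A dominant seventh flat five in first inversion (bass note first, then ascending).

C#  Eb  G  A

In root position, A dominant seventh flat five is A–C#–Eb–G.
First inversion puts the third (C#) in the bass.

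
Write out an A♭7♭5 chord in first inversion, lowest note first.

A♭7♭5 = Ab–C–Ebb–Gb; first inversion → third (C) lowest.

C – Ebb – Gb – Ab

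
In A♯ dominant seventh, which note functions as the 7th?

A♯ dominant seventh is built on A-sharp; its 7th is a minor 7th above the root.
A seventh above A uses the letter G, and the minor 7th above A-sharp is G-sharp.

G-sharp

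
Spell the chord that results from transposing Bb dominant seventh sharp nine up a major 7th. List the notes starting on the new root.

Transposed root: B-flat → A (major 7th up). So we spell A dominant seventh sharp nine:
Root: A
Major 3rd (3rd): C-sharp
Perfect 5th (5th): E
Minor 7th (7th): G
Augmented 9th (9th): B-sharp

A, C-sharp, E, G, B-sharp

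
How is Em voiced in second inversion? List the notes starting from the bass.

In root position, Em is E–G–B.
Second inversion puts the fifth (B) in the bass.

B  E  G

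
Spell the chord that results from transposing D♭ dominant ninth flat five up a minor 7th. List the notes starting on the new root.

Transposed root: D-flat → C-flat (minor 7th up). So we spell C-flat dominant ninth flat five:
- root: C-flat
- major 3rd: E-flat
- diminished 5th: G-double-flat
- minor 7th: B-double-flat
- major 9th: D-flat

C-flat, E-flat, G-double-flat, B-double-flat, D-flat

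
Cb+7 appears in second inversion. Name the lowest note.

Cb+7 in root position is Cb–Eb–G–Bbb.
Second inversion places the fifth in the bass, which is G.

G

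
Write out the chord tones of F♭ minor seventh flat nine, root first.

F♭ minor seventh flat nine is a minor seventh flat nine built on F-flat.
- root: F-flat
- minor 3rd: A-double-flat
- perfect 5th: C-flat
- minor 7th: E-double-flat
- minor 9th: G-double-flat

F-flat  A-double-flat  C-flat  E-double-flat  G-double-flat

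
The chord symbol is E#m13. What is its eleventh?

A♯

E#m13 is built on E♯; its 11th is a perfect 11th above the root.
A fourth above E uses the letter A, and the perfect 11th above E♯ is A♯.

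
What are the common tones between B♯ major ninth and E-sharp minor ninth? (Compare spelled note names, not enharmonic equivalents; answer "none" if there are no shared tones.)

B♯ major ninth = B-sharp, D-double-sharp, F-double-sharp, A-double-sharp, C-double-sharp.
E-sharp minor ninth = E-sharp, G-sharp, B-sharp, D-sharp, F-double-sharp.
Shared: B-sharp, F-double-sharp.

B-sharp, F-double-sharp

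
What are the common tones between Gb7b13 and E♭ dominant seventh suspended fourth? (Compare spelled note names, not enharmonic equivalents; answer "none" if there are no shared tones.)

Bb, Db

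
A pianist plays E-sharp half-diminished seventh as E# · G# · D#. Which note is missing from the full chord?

B

E-sharp half-diminished seventh = E#, G#, B, D#. The voicing lacks the 5th (diminished 5th), B.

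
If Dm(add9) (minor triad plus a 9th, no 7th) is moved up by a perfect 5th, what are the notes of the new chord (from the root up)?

A  C  E  B

A perfect 5th up from D is A, so the new chord is A minor added-ninth.
A — root
C — minor 3rd
E — perfect 5th
B — major 9th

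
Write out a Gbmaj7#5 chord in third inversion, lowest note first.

F  G♭  B♭  D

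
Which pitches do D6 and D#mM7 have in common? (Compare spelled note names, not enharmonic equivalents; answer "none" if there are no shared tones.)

F#

D6 = D, F#, A, B.
D#mM7 = D#, F#, A#, C##.
Shared: F#.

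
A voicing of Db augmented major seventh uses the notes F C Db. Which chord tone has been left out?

A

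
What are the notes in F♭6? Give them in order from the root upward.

Fb, Ab, Cb, Db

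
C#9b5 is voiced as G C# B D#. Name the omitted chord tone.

E#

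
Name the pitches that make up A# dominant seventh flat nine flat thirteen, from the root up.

A-sharp C-double-sharp E-sharp G-sharp B F-sharp

A# dominant seventh flat nine flat thirteen is a dominant seventh flat nine flat thirteen built on A-sharp.
A-sharp — root
C-double-sharp — major 3rd
E-sharp — perfect 5th
G-sharp — minor 7th
B — minor 9th
F-sharp — minor 13th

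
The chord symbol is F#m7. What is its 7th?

E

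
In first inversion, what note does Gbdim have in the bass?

B𝄫

Gbdim in root position is G♭–B𝄫–D𝄫.
First inversion places the third in the bass, which is B𝄫.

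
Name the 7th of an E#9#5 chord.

E#9#5 is built on E♯; its 7th is a minor 7th above the root.
A seventh above E uses the letter D, and the minor 7th above E♯ is D♯.

D♯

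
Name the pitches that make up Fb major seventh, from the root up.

Fb Ab Cb Eb

Fb major seventh is a major seventh built on Fb.
root → Fb
3rd (major 3rd) → Ab
5th (perfect 5th) → Cb
7th (major 7th) → Eb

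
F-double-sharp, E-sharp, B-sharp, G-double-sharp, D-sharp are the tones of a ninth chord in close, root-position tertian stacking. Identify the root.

E-sharp

Stacking in thirds gives E-sharp – G-double-sharp – B-sharp – D-sharp – F-double-sharp, so E-sharp is the root — E-sharp dominant ninth.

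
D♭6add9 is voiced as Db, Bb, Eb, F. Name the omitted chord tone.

Ab

D♭6add9 = Db, F, Ab, Bb, Eb. The voicing lacks the 5th (perfect 5th), Ab.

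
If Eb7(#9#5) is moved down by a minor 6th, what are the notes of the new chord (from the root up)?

Transposed root: E♭ → G (minor 6th down). So we spell G dominant seventh sharp nine sharp five:
Root: G
Major 3rd (3rd): B
Augmented 5th (5th): D♯
Minor 7th (7th): F
Augmented 9th (9th): A♯

G, B, D♯, F, A♯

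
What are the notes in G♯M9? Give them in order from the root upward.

G# – B# – D# – F## – A#

G♯M9: major ninth on G#.
Root: G#
Major 3rd (3rd): B#
Perfect 5th (5th): D#
Major 7th (7th): F##
Major 9th (9th): A#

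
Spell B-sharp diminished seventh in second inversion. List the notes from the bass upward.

F-sharp, A, B-sharp, D-sharp

B-sharp diminished seventh = B-sharp–D-sharp–F-sharp–A; second inversion → fifth (F-sharp) lowest.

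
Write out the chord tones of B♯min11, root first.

B# D# F## A# C## E#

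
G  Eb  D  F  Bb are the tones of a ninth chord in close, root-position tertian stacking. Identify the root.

Eb

Stacking in thirds gives Eb – G – Bb – D – F, so Eb is the root — Eb major ninth.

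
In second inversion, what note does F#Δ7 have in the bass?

F#Δ7 = F♯–A♯–C♯–E♯. Second inversion → fifth in the bass = C♯.

C♯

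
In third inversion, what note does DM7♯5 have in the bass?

C#

DM7♯5 = D–F#–A#–C#. Third inversion → seventh in the bass = C#.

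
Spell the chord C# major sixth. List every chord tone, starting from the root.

C# major sixth is a major sixth built on C#.
Root: C#
Major 3rd (3rd): E#
Perfect 5th (5th): G#
Major 6th (6th): A#

C# – E# – G# – A#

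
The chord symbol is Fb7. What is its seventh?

Ebb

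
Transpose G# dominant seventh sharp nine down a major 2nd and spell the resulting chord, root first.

F-sharp – A-sharp – C-sharp – E – G-double-sharp

Transposed root: G-sharp → F-sharp (major 2nd down). So we spell F-sharp dominant seventh sharp nine:
Root: F-sharp
Major 3rd (3rd): A-sharp
Perfect 5th (5th): C-sharp
Minor 7th (7th): E
Augmented 9th (9th): G-double-sharp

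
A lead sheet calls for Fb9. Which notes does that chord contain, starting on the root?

Fb, Ab, Cb, Ebb, Gb

Fb9 is a dominant ninth built on Fb.
Root: Fb
Major 3rd (3rd): Ab
Perfect 5th (5th): Cb
Minor 7th (7th): Ebb
Major 9th (9th): Gb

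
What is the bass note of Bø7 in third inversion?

Bø7 in root position is B–D–F–A.
Third inversion places the seventh in the bass, which is A.

A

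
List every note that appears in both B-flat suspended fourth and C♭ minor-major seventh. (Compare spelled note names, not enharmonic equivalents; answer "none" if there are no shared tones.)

B♭

B-flat suspended fourth: B♭ E♭ F
C♭ minor-major seventh: C♭ E𝄫 G♭ B♭
Common to both → B♭.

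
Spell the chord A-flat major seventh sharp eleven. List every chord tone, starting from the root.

Root A-flat, quality major seventh sharp eleven:
root → A-flat
3rd (major 3rd) → C
5th (perfect 5th) → E-flat
7th (major 7th) → G
11th (augmented 11th) → D

A-flat, C, E-flat, G, D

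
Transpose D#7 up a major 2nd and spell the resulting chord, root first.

A major 2nd up from D♯ is E♯, so the new chord is E♯ dominant seventh.
- root: E♯
- major 3rd: G𝄪
- perfect 5th: B♯
- minor 7th: D♯

E♯, G𝄪, B♯, D♯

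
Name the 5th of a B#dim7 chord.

B#dim7 is built on B#; its 5th is a diminished 5th above the root.
A fifth above B uses the letter F, and the diminished 5th above B# is F#.

F#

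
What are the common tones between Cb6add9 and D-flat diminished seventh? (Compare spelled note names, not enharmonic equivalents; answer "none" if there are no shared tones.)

Db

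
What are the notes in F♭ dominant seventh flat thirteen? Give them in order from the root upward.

Fb Ab Cb Ebb Dbb

F♭ dominant seventh flat thirteen is a dominant seventh flat thirteen built on Fb.
- root: Fb
- major 3rd: Ab
- perfect 5th: Cb
- minor 7th: Ebb
- minor 13th: Dbb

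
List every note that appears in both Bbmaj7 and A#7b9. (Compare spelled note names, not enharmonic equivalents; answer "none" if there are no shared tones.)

none

Bbmaj7: B♭ D F A
A#7b9: A♯ C𝄪 E♯ G♯ B
Common to both → none.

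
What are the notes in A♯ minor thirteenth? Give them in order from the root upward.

A#  C#  E#  G#  B#  D#  F##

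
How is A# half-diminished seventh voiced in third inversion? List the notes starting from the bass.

A# half-diminished seventh = A-sharp–C-sharp–E–G-sharp; third inversion → seventh (G-sharp) lowest.

G-sharp A-sharp C-sharp E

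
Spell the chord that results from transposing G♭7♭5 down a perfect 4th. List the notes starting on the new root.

A perfect 4th down from Gb is Db, so the new chord is Db dominant seventh flat five.
- root: Db
- major 3rd: F
- diminished 5th: Abb
- minor 7th: Cb

Db, F, Abb, Cb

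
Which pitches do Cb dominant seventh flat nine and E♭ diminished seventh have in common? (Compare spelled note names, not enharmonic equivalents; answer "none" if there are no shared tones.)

E-flat, G-flat, B-double-flat, D-double-flat

Cb dominant seventh flat nine: C-flat E-flat G-flat B-double-flat D-double-flat
E♭ diminished seventh: E-flat G-flat B-double-flat D-double-flat
Common to both → E-flat, G-flat, B-double-flat, D-double-flat.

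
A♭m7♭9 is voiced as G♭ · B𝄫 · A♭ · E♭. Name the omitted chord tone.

A♭m7♭9 = A♭, C♭, E♭, G♭, B𝄫. The voicing lacks the 3rd (minor 3rd), C♭.

C♭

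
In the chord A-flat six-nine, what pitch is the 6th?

F

Root of A-flat six-nine = Ab. The 6th is a major 6th: Ab up a major 6th → F.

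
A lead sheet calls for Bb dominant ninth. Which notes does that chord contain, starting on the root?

B-flat – D – F – A-flat – C

Bb dominant ninth is a dominant ninth built on B-flat.
B-flat — root
D — major 3rd
F — perfect 5th
A-flat — minor 7th
C — major 9th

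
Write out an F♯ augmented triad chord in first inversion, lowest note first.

A-sharp, C-double-sharp, F-sharp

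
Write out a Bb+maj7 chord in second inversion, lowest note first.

F♯ – A – B♭ – D

Bb+maj7 = B♭–D–F♯–A; second inversion → fifth (F♯) lowest.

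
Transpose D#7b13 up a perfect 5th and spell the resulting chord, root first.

A#, C##, E#, G#, F#

Transposed root: D# → A# (perfect 5th up). So we spell A# dominant seventh flat thirteen:
- root: A#
- major 3rd: C##
- perfect 5th: E#
- minor 7th: G#
- minor 13th: F#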